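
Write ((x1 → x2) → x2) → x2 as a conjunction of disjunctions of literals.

((x1 → x2) → x2) → x2
≡ ¬((x1 → x2) → x2) ∨ x2   [eliminate →]
≡ ¬(¬(x1 → x2) ∨ x2) ∨ x2   [eliminate →]
≡ ¬(¬(¬x1 ∨ x2) ∨ x2) ∨ x2   [eliminate →]
≡ (¬¬(¬x1 ∨ x2) ∧ ¬x2) ∨ x2   [De Morgan]
≡ ((¬x1 ∨ x2) ∧ ¬x2) ∨ x2   [double negation]
≡ (¬x1 ∨ x2 ∨ x2) ∧ (¬x2 ∨ x2)   [distribute ∨ over ∧]
≡ ¬x1 ∨ x2   [simplify]

¬x1 ∨ x2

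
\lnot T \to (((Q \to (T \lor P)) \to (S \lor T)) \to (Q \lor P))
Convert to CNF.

T \lor \lnot S \lor Q \lor P

\lnot T \to (((Q \to (T \lor P)) \to (S \lor T)) \to (Q \lor P))
≡ \lnot \lnot T \lor (((Q \to (T \lor P)) \to (S \lor T)) \to (Q \lor P))
≡ \lnot \lnot T \lor \lnot ((Q \to (T \lor P)) \to (S \lor T)) \lor Q \lor P
≡ \lnot \lnot T \lor \lnot (\lnot (Q \to (T \lor P)) \lor S \lor T) \lor Q \lor P
≡ \lnot \lnot T \lor \lnot (\lnot (\lnot Q \lor T \lor P) \lor S \lor T) \lor Q \lor P
≡ T \lor \lnot (\lnot (\lnot Q \lor T \lor P) \lor S \lor T) \lor Q \lor P
≡ T \lor (\lnot \lnot (\lnot Q \lor T \lor P) \land \lnot S \land \lnot T) \lor Q \lor P
≡ T \lor ((\lnot Q \lor T \lor P) \land \lnot S \land \lnot T) \lor Q \lor P
≡ (T \lor \lnot Q \lor T \lor P \lor Q \lor P) \land (T \lor \lnot S \lor Q \lor P) \land (T \lor \lnot T \lor Q \lor P)
≡ T \lor \lnot S \lor Q \lor P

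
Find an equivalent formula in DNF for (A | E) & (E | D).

(A | E) & (E | D)
= (A & E) | (A & D) | (E & E) | (E & D)   [distribute & over |]
= (A & D) | E   [simplify]

(A & D) | E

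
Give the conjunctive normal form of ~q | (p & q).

~q | (p & q)
= (~q | p) & (~q | q)   [distribute | over &]
= ~q | p   [simplify]

~q | p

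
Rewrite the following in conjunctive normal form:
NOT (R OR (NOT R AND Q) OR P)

NOT (R OR (NOT R AND Q) OR P)
= NOT R AND NOT (NOT R AND Q) AND NOT P   [De Morgan]
= NOT R AND (NOT NOT R OR NOT Q) AND NOT P   [De Morgan]
= NOT R AND (R OR NOT Q) AND NOT P   [double negation]

NOT R AND (R OR NOT Q) AND NOT P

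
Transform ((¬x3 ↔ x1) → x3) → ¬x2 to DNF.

((¬x3 ↔ x1) → x3) → ¬x2
⇔ ¬((¬x3 ↔ x1) → x3) ∨ ¬x2   [eliminate →]
⇔ ¬(¬(¬x3 ↔ x1) ∨ x3) ∨ ¬x2   [eliminate →]
⇔ ¬(¬((¬x3 → x1) ∧ (x1 → ¬x3)) ∨ x3) ∨ ¬x2   [eliminate ↔]
⇔ ¬(¬((¬¬x3 ∨ x1) ∧ (x1 → ¬x3)) ∨ x3) ∨ ¬x2   [eliminate →]
⇔ ¬(¬((¬¬x3 ∨ x1) ∧ (¬x1 ∨ ¬x3)) ∨ x3) ∨ ¬x2   [eliminate →]
⇔ (¬¬((¬¬x3 ∨ x1) ∧ (¬x1 ∨ ¬x3)) ∧ ¬x3) ∨ ¬x2   [De Morgan]
⇔ ((¬¬x3 ∨ x1) ∧ (¬x1 ∨ ¬x3) ∧ ¬x3) ∨ ¬x2   [double negation]
⇔ ((x3 ∨ x1) ∧ (¬x1 ∨ ¬x3) ∧ ¬x3) ∨ ¬x2   [double negation]
⇔ (x3 ∧ ¬x1 ∧ ¬x3) ∨ (x3 ∧ ¬x3 ∧ ¬x3) ∨ (x1 ∧ ¬x1 ∧ ¬x3) ∨ (x1 ∧ ¬x3 ∧ ¬x3) ∨ ¬x2   [distribute ∧ over ∨]
⇔ (x1 ∧ ¬x3) ∨ ¬x2   [simplify]

(x1 ∧ ¬x3) ∨ ¬x2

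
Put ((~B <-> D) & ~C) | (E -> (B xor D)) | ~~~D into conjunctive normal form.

~D | ~B | ~E

((~B <-> D) & ~C) | (E -> (B xor D)) | ~~~D
≡ ((~B -> D) & (D -> ~B) & ~C) | (E -> (B xor D)) | ~~~D   — eliminate <->
≡ ((~~B | D) & (D -> ~B) & ~C) | (E -> (B xor D)) | ~~~D   — eliminate ->
≡ ((~~B | D) & (~D | ~B) & ~C) | (E -> (B xor D)) | ~~~D   — eliminate ->
≡ ((~~B | D) & (~D | ~B) & ~C) | ~E | (B xor D) | ~~~D   — eliminate ->
≡ ((~~B | D) & (~D | ~B) & ~C) | ~E | ((B | D) & ~(B & D)) | ~~~D   — expand xor
≡ ((B | D) & (~D | ~B) & ~C) | ~E | ((B | D) & ~(B & D)) | ~~~D   — double negation
≡ ((B | D) & (~D | ~B) & ~C) | ~E | ((B | D) & (~B | ~D)) | ~~~D   — De Morgan
≡ ((B | D) & (~D | ~B) & ~C) | ~E | ((B | D) & (~B | ~D)) | ~D   — double negation
≡ (B | D | ~E | B | D | ~D) & (B | D | ~E | ~B | ~D | ~D) & (~D | ~B | ~E | B | D | ~D) & (~D | ~B | ~E | ~B | ~D | ~D) & (~C | ~E | B | D | ~D) & (~C | ~E | ~B | ~D | ~D)   — distribute | over &
≡ ~D | ~B | ~E   — simplify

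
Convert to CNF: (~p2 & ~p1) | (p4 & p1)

(~p2 | p4) & (~p2 | p1) & (~p1 | p4)

(~p2 & ~p1) | (p4 & p1)
= (~p2 | p4) & (~p2 | p1) & (~p1 | p4) & (~p1 | p1)   [distribute | over &]
= (~p2 | p4) & (~p2 | p1) & (~p1 | p4)   [simplify]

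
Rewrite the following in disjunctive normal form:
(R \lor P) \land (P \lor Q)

(R \land Q) \lor P

(R \lor P) \land (P \lor Q)
⇔ (R \land P) \lor (R \land Q) \lor (P \land P) \lor (P \land Q)
⇔ (R \land Q) \lor P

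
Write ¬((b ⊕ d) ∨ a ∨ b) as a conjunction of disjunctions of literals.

(¬d ∨ b) ∧ ¬a ∧ ¬b

¬((b ⊕ d) ∨ a ∨ b)
= ¬(((b ∨ d) ∧ ¬(b ∧ d)) ∨ a ∨ b)
= ¬((b ∨ d) ∧ ¬(b ∧ d)) ∧ ¬a ∧ ¬b
= (¬(b ∨ d) ∨ ¬¬(b ∧ d)) ∧ ¬a ∧ ¬b
= ((¬b ∧ ¬d) ∨ ¬¬(b ∧ d)) ∧ ¬a ∧ ¬b
= ((¬b ∧ ¬d) ∨ (b ∧ d)) ∧ ¬a ∧ ¬b
= (¬b ∨ b) ∧ (¬b ∨ d) ∧ (¬d ∨ b) ∧ (¬d ∨ d) ∧ ¬a ∧ ¬b
= (¬d ∨ b) ∧ ¬a ∧ ¬b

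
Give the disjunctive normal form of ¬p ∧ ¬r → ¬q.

p ∨ r ∨ ¬q

¬p ∧ ¬r → ¬q
≡ ¬(¬p ∧ ¬r) ∨ ¬q   [eliminate →]
≡ ¬¬p ∨ ¬¬r ∨ ¬q   [De Morgan]
≡ p ∨ ¬¬r ∨ ¬q   [double negation]
≡ p ∨ r ∨ ¬q   [double negation]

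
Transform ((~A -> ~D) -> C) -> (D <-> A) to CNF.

(A | ~D) & (~C | ~A | D)

((~A -> ~D) -> C) -> (D <-> A)
≡ ~((~A -> ~D) -> C) | (D <-> A)
≡ ~(~(~A -> ~D) | C) | (D <-> A)
≡ ~(~(~~A | ~D) | C) | (D <-> A)
≡ ~(~(~~A | ~D) | C) | ((D -> A) & (A -> D))
≡ ~(~(~~A | ~D) | C) | ((~D | A) & (A -> D))
≡ ~(~(~~A | ~D) | C) | ((~D | A) & (~A | D))
≡ (~~(~~A | ~D) & ~C) | ((~D | A) & (~A | D))
≡ ((~~A | ~D) & ~C) | ((~D | A) & (~A | D))
≡ ((A | ~D) & ~C) | ((~D | A) & (~A | D))
≡ (A | ~D | ~D | A) & (A | ~D | ~A | D) & (~C | ~D | A) & (~C | ~A | D)
≡ (A | ~D) & (~C | ~A | D)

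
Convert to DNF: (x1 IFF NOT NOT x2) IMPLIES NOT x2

(x2 AND NOT x1) OR NOT x2

(x1 IFF NOT NOT x2) IMPLIES NOT x2
≡ NOT (x1 IFF NOT NOT x2) OR NOT x2   [eliminate IMPLIES]
≡ NOT ((x1 IMPLIES NOT NOT x2) AND (NOT NOT x2 IMPLIES x1)) OR NOT x2   [eliminate IFF]
≡ NOT ((NOT x1 OR NOT NOT x2) AND (NOT NOT x2 IMPLIES x1)) OR NOT x2   [eliminate IMPLIES]
≡ NOT ((NOT x1 OR NOT NOT x2) AND (NOT NOT NOT x2 OR x1)) OR NOT x2   [eliminate IMPLIES]
≡ NOT (NOT x1 OR NOT NOT x2) OR NOT (NOT NOT NOT x2 OR x1) OR NOT x2   [De Morgan]
≡ (NOT NOT x1 AND NOT NOT NOT x2) OR NOT (NOT NOT NOT x2 OR x1) OR NOT x2   [De Morgan]
≡ (x1 AND NOT NOT NOT x2) OR NOT (NOT NOT NOT x2 OR x1) OR NOT x2   [double negation]
≡ (x1 AND NOT x2) OR NOT (NOT NOT NOT x2 OR x1) OR NOT x2   [double negation]
≡ (x1 AND NOT x2) OR (NOT NOT NOT NOT x2 AND NOT x1) OR NOT x2   [De Morgan]
≡ (x1 AND NOT x2) OR (NOT NOT x2 AND NOT x1) OR NOT x2   [double negation]
≡ (x1 AND NOT x2) OR (x2 AND NOT x1) OR NOT x2   [double negation]
≡ (x2 AND NOT x1) OR NOT x2   [simplify]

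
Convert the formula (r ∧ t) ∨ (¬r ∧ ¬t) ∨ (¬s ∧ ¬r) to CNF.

(r ∨ ¬t ∨ ¬s) ∧ (t ∨ ¬r)

(r ∧ t) ∨ (¬r ∧ ¬t) ∨ (¬s ∧ ¬r)
≡ (r ∨ ¬r ∨ ¬s) ∧ (r ∨ ¬r ∨ ¬r) ∧ (r ∨ ¬t ∨ ¬s) ∧ (r ∨ ¬t ∨ ¬r) ∧ (t ∨ ¬r ∨ ¬s) ∧ (t ∨ ¬r ∨ ¬r) ∧ (t ∨ ¬t ∨ ¬s) ∧ (t ∨ ¬t ∨ ¬r)   [distribute ∨ over ∧]
≡ (r ∨ ¬t ∨ ¬s) ∧ (t ∨ ¬r)   [simplify]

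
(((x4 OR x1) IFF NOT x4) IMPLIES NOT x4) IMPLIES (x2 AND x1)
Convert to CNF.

(NOT x4 OR x2) AND (NOT x4 OR x1) AND (x4 OR x1) AND (x4 OR x2)

(((x4 OR x1) IFF NOT x4) IMPLIES NOT x4) IMPLIES (x2 AND x1)
≡ NOT (((x4 OR x1) IFF NOT x4) IMPLIES NOT x4) OR (x2 AND x1)   [eliminate IMPLIES]
≡ NOT (NOT ((x4 OR x1) IFF NOT x4) OR NOT x4) OR (x2 AND x1)   [eliminate IMPLIES]
≡ NOT (NOT (((x4 OR x1) IMPLIES NOT x4) AND (NOT x4 IMPLIES (x4 OR x1))) OR NOT x4) OR (x2 AND x1)   [eliminate IFF]
≡ NOT (NOT ((NOT (x4 OR x1) OR NOT x4) AND (NOT x4 IMPLIES (x4 OR x1))) OR NOT x4) OR (x2 AND x1)   [eliminate IMPLIES]
≡ NOT (NOT ((NOT (x4 OR x1) OR NOT x4) AND (NOT NOT x4 OR x4 OR x1)) OR NOT x4) OR (x2 AND x1)   [eliminate IMPLIES]
≡ (NOT NOT ((NOT (x4 OR x1) OR NOT x4) AND (NOT NOT x4 OR x4 OR x1)) AND NOT NOT x4) OR (x2 AND x1)   [De Morgan]
≡ ((NOT (x4 OR x1) OR NOT x4) AND (NOT NOT x4 OR x4 OR x1) AND NOT NOT x4) OR (x2 AND x1)   [double negation]
≡ (((NOT x4 AND NOT x1) OR NOT x4) AND (NOT NOT x4 OR x4 OR x1) AND NOT NOT x4) OR (x2 AND x1)   [De Morgan]
≡ (((NOT x4 AND NOT x1) OR NOT x4) AND (x4 OR x4 OR x1) AND NOT NOT x4) OR (x2 AND x1)   [double negation]
≡ (((NOT x4 AND NOT x1) OR NOT x4) AND (x4 OR x4 OR x1) AND x4) OR (x2 AND x1)   [double negation]
≡ (NOT x4 OR NOT x4 OR x2) AND (NOT x4 OR NOT x4 OR x1) AND (NOT x1 OR NOT x4 OR x2) AND (NOT x1 OR NOT x4 OR x1) AND (x4 OR x4 OR x1 OR x2) AND (x4 OR x4 OR x1 OR x1) AND (x4 OR x2) AND (x4 OR x1)   [distribute OR over AND]
≡ (NOT x4 OR x2) AND (NOT x4 OR x1) AND (x4 OR x1) AND (x4 OR x2)   [simplify]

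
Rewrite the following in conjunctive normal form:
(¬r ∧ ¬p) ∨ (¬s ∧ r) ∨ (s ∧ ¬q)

(¬r ∨ ¬s ∨ ¬q) ∧ (¬p ∨ ¬s ∨ ¬q) ∧ (¬p ∨ r ∨ s) ∧ (¬p ∨ r ∨ ¬q)

(¬r ∧ ¬p) ∨ (¬s ∧ r) ∨ (s ∧ ¬q)
⇔ (¬r ∨ ¬s ∨ s) ∧ (¬r ∨ ¬s ∨ ¬q) ∧ (¬r ∨ r ∨ s) ∧ (¬r ∨ r ∨ ¬q) ∧ (¬p ∨ ¬s ∨ s) ∧ (¬p ∨ ¬s ∨ ¬q) ∧ (¬p ∨ r ∨ s) ∧ (¬p ∨ r ∨ ¬q)   [distribute ∨ over ∧]
⇔ (¬r ∨ ¬s ∨ ¬q) ∧ (¬p ∨ ¬s ∨ ¬q) ∧ (¬p ∨ r ∨ s) ∧ (¬p ∨ r ∨ ¬q)   [simplify]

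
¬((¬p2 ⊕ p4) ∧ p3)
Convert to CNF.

¬((¬p2 ⊕ p4) ∧ p3)
⇔ ¬((¬p2 ∨ p4) ∧ ¬(¬p2 ∧ p4) ∧ p3)   (expand ⊕)
⇔ ¬(¬p2 ∨ p4) ∨ ¬¬(¬p2 ∧ p4) ∨ ¬p3   (De Morgan)
⇔ (¬¬p2 ∧ ¬p4) ∨ ¬¬(¬p2 ∧ p4) ∨ ¬p3   (De Morgan)
⇔ (p2 ∧ ¬p4) ∨ ¬¬(¬p2 ∧ p4) ∨ ¬p3   (double negation)
⇔ (p2 ∧ ¬p4) ∨ (¬p2 ∧ p4) ∨ ¬p3   (double negation)
⇔ (p2 ∨ ¬p2 ∨ ¬p3) ∧ (p2 ∨ p4 ∨ ¬p3) ∧ (¬p4 ∨ ¬p2 ∨ ¬p3) ∧ (¬p4 ∨ p4 ∨ ¬p3)   (distribute ∨ over ∧)
⇔ (p2 ∨ p4 ∨ ¬p3) ∧ (¬p4 ∨ ¬p2 ∨ ¬p3)   (simplify)

(p2 ∨ p4 ∨ ¬p3) ∧ (¬p4 ∨ ¬p2 ∨ ¬p3)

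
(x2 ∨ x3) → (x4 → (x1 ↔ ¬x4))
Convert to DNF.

(¬x2 ∧ ¬x3) ∨ ¬x4 ∨ (¬x1 ∧ x4)

(x2 ∨ x3) → (x4 → (x1 ↔ ¬x4))
≡ ¬(x2 ∨ x3) ∨ (x4 → (x1 ↔ ¬x4))   [eliminate →]
≡ ¬(x2 ∨ x3) ∨ ¬x4 ∨ (x1 ↔ ¬x4)   [eliminate →]
≡ ¬(x2 ∨ x3) ∨ ¬x4 ∨ ((x1 → ¬x4) ∧ (¬x4 → x1))   [eliminate ↔]
≡ ¬(x2 ∨ x3) ∨ ¬x4 ∨ ((¬x1 ∨ ¬x4) ∧ (¬x4 → x1))   [eliminate →]
≡ ¬(x2 ∨ x3) ∨ ¬x4 ∨ ((¬x1 ∨ ¬x4) ∧ (¬¬x4 ∨ x1))   [eliminate →]
≡ (¬x2 ∧ ¬x3) ∨ ¬x4 ∨ ((¬x1 ∨ ¬x4) ∧ (¬¬x4 ∨ x1))   [De Morgan]
≡ (¬x2 ∧ ¬x3) ∨ ¬x4 ∨ ((¬x1 ∨ ¬x4) ∧ (x4 ∨ x1))   [double negation]
≡ (¬x2 ∧ ¬x3) ∨ ¬x4 ∨ (¬x1 ∧ x4) ∨ (¬x1 ∧ x1) ∨ (¬x4 ∧ x4) ∨ (¬x4 ∧ x1)   [distribute ∧ over ∨]
≡ (¬x2 ∧ ¬x3) ∨ ¬x4 ∨ (¬x1 ∧ x4)   [simplify]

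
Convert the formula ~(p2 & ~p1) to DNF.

~p2 | p1

~(p2 & ~p1)
= ~p2 | ~~p1   [De Morgan]
= ~p2 | p1   [double negation]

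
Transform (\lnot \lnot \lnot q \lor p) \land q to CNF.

(\lnot \lnot \lnot q \lor p) \land q
≡ (\lnot q \lor p) \land q   [double negation]

(\lnot q \lor p) \land q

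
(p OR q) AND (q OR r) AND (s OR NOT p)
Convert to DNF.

(p OR q) AND (q OR r) AND (s OR NOT p)
⇔ (p AND q AND s) OR (p AND q AND NOT p) OR (p AND r AND s) OR (p AND r AND NOT p) OR (q AND q AND s) OR (q AND q AND NOT p) OR (q AND r AND s) OR (q AND r AND NOT p)   — distribute AND over OR
⇔ (p AND r AND s) OR (q AND s) OR (q AND NOT p)   — simplify

(p AND r AND s) OR (q AND s) OR (q AND NOT p)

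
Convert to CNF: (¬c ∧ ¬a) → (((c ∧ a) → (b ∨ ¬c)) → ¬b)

(¬c ∧ ¬a) → (((c ∧ a) → (b ∨ ¬c)) → ¬b)
≡ ¬(¬c ∧ ¬a) ∨ (((c ∧ a) → (b ∨ ¬c)) → ¬b)   [eliminate →]
≡ ¬(¬c ∧ ¬a) ∨ ¬((c ∧ a) → (b ∨ ¬c)) ∨ ¬b   [eliminate →]
≡ ¬(¬c ∧ ¬a) ∨ ¬(¬(c ∧ a) ∨ b ∨ ¬c) ∨ ¬b   [eliminate →]
≡ ¬¬c ∨ ¬¬a ∨ ¬(¬(c ∧ a) ∨ b ∨ ¬c) ∨ ¬b   [De Morgan]
≡ c ∨ ¬¬a ∨ ¬(¬(c ∧ a) ∨ b ∨ ¬c) ∨ ¬b   [double negation]
≡ c ∨ a ∨ ¬(¬(c ∧ a) ∨ b ∨ ¬c) ∨ ¬b   [double negation]
≡ c ∨ a ∨ (¬¬(c ∧ a) ∧ ¬b ∧ ¬¬c) ∨ ¬b   [De Morgan]
≡ c ∨ a ∨ (c ∧ a ∧ ¬b ∧ ¬¬c) ∨ ¬b   [double negation]
≡ c ∨ a ∨ (c ∧ a ∧ ¬b ∧ c) ∨ ¬b   [double negation]
≡ (c ∨ a ∨ c ∨ ¬b) ∧ (c ∨ a ∨ a ∨ ¬b) ∧ (c ∨ a ∨ ¬b ∨ ¬b) ∧ (c ∨ a ∨ c ∨ ¬b)   [distribute ∨ over ∧]
≡ c ∨ a ∨ ¬b   [simplify]

c ∨ a ∨ ¬b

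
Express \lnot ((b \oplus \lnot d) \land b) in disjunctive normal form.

\lnot d \land b \lor \lnot b

\lnot ((b \oplus \lnot d) \land b)
⇔ \lnot ((b \land \lnot \lnot d \lor \lnot b \land \lnot d) \land b)   [expand \oplus]
⇔ \lnot (b \land \lnot \lnot d \lor \lnot b \land \lnot d) \lor \lnot b   [De Morgan]
⇔ \lnot (b \land \lnot \lnot d) \land \lnot (\lnot b \land \lnot d) \lor \lnot b   [De Morgan]
⇔ (\lnot b \lor \lnot \lnot \lnot d) \land \lnot (\lnot b \land \lnot d) \lor \lnot b   [De Morgan]
⇔ (\lnot b \lor \lnot d) \land \lnot (\lnot b \land \lnot d) \lor \lnot b   [double negation]
⇔ (\lnot b \lor \lnot d) \land (\lnot \lnot b \lor \lnot \lnot d) \lor \lnot b   [De Morgan]
⇔ (\lnot b \lor \lnot d) \land (b \lor \lnot \lnot d) \lor \lnot b   [double negation]
⇔ (\lnot b \lor \lnot d) \land (b \lor d) \lor \lnot b   [double negation]
⇔ \lnot b \land b \lor \lnot b \land d \lor \lnot d \land b \lor \lnot d \land d \lor \lnot b   [distribute \land over \lor]
⇔ \lnot d \land b \lor \lnot b   [simplify]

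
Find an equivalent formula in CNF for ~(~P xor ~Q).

(P | ~Q) & (Q | ~P)

~(~P xor ~Q)
⇔ ~((~P | ~Q) & ~(~P & ~Q))   [expand xor]
⇔ ~(~P | ~Q) | ~~(~P & ~Q)   [De Morgan]
⇔ (~~P & ~~Q) | ~~(~P & ~Q)   [De Morgan]
⇔ (P & ~~Q) | ~~(~P & ~Q)   [double negation]
⇔ (P & Q) | ~~(~P & ~Q)   [double negation]
⇔ (P & Q) | (~P & ~Q)   [double negation]
⇔ (P | ~P) & (P | ~Q) & (Q | ~P) & (Q | ~Q)   [distribute | over &]
⇔ (P | ~Q) & (Q | ~P)   [simplify]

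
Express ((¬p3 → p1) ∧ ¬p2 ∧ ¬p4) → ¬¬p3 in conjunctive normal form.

((¬p3 → p1) ∧ ¬p2 ∧ ¬p4) → ¬¬p3
≡ ¬((¬p3 → p1) ∧ ¬p2 ∧ ¬p4) ∨ ¬¬p3   (eliminate →)
≡ ¬((¬¬p3 ∨ p1) ∧ ¬p2 ∧ ¬p4) ∨ ¬¬p3   (eliminate →)
≡ ¬(¬¬p3 ∨ p1) ∨ ¬¬p2 ∨ ¬¬p4 ∨ ¬¬p3   (De Morgan)
≡ (¬¬¬p3 ∧ ¬p1) ∨ ¬¬p2 ∨ ¬¬p4 ∨ ¬¬p3   (De Morgan)
≡ (¬p3 ∧ ¬p1) ∨ ¬¬p2 ∨ ¬¬p4 ∨ ¬¬p3   (double negation)
≡ (¬p3 ∧ ¬p1) ∨ p2 ∨ ¬¬p4 ∨ ¬¬p3   (double negation)
≡ (¬p3 ∧ ¬p1) ∨ p2 ∨ p4 ∨ ¬¬p3   (double negation)
≡ (¬p3 ∧ ¬p1) ∨ p2 ∨ p4 ∨ p3   (double negation)
≡ (¬p3 ∨ p2 ∨ p4 ∨ p3) ∧ (¬p1 ∨ p2 ∨ p4 ∨ p3)   (distribute ∨ over ∧)
≡ ¬p1 ∨ p2 ∨ p4 ∨ p3   (simplify)

¬p1 ∨ p2 ∨ p4 ∨ p3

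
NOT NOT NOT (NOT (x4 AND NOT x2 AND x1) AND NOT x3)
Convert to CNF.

(x4 OR x3) AND (NOT x2 OR x3) AND (x1 OR x3)

NOT NOT NOT (NOT (x4 AND NOT x2 AND x1) AND NOT x3)
≡ NOT (NOT (x4 AND NOT x2 AND x1) AND NOT x3)   [double negation]
≡ NOT NOT (x4 AND NOT x2 AND x1) OR NOT NOT x3   [De Morgan]
≡ (x4 AND NOT x2 AND x1) OR NOT NOT x3   [double negation]
≡ (x4 AND NOT x2 AND x1) OR x3   [double negation]
≡ (x4 OR x3) AND (NOT x2 OR x3) AND (x1 OR x3)   [distribute OR over AND]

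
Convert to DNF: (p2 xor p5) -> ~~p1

(p2 xor p5) -> ~~p1
⇔ ~(p2 xor p5) | ~~p1   — eliminate ->
⇔ ~((p2 & ~p5) | (~p2 & p5)) | ~~p1   — expand xor
⇔ (~(p2 & ~p5) & ~(~p2 & p5)) | ~~p1   — De Morgan
⇔ ((~p2 | ~~p5) & ~(~p2 & p5)) | ~~p1   — De Morgan
⇔ ((~p2 | p5) & ~(~p2 & p5)) | ~~p1   — double negation
⇔ ((~p2 | p5) & (~~p2 | ~p5)) | ~~p1   — De Morgan
⇔ ((~p2 | p5) & (p2 | ~p5)) | ~~p1   — double negation
⇔ ((~p2 | p5) & (p2 | ~p5)) | p1   — double negation
⇔ (~p2 & p2) | (~p2 & ~p5) | (p5 & p2) | (p5 & ~p5) | p1   — distribute & over |
⇔ (~p2 & ~p5) | (p5 & p2) | p1   — simplify

(~p2 & ~p5) | (p5 & p2) | p1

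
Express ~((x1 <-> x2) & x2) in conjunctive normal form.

~((x1 <-> x2) & x2)
⇔ ~((x1 -> x2) & (x2 -> x1) & x2)   (eliminate <->)
⇔ ~((~x1 | x2) & (x2 -> x1) & x2)   (eliminate ->)
⇔ ~((~x1 | x2) & (~x2 | x1) & x2)   (eliminate ->)
⇔ ~(~x1 | x2) | ~(~x2 | x1) | ~x2   (De Morgan)
⇔ (~~x1 & ~x2) | ~(~x2 | x1) | ~x2   (De Morgan)
⇔ (x1 & ~x2) | ~(~x2 | x1) | ~x2   (double negation)
⇔ (x1 & ~x2) | (~~x2 & ~x1) | ~x2   (De Morgan)
⇔ (x1 & ~x2) | (x2 & ~x1) | ~x2   (double negation)
⇔ (x1 | x2 | ~x2) & (x1 | ~x1 | ~x2) & (~x2 | x2 | ~x2) & (~x2 | ~x1 | ~x2)   (distribute | over &)
⇔ ~x2 | ~x1   (simplify)

~x2 | ~x1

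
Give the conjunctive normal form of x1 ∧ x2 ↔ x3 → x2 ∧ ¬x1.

x1 ∧ x2 ↔ x3 → x2 ∧ ¬x1
= (x1 ∧ x2 → (x3 → x2 ∧ ¬x1)) ∧ ((x3 → x2 ∧ ¬x1) → x1 ∧ x2)   — eliminate ↔
= (¬(x1 ∧ x2) ∨ (x3 → x2 ∧ ¬x1)) ∧ ((x3 → x2 ∧ ¬x1) → x1 ∧ x2)   — eliminate →
= (¬(x1 ∧ x2) ∨ ¬x3 ∨ x2 ∧ ¬x1) ∧ ((x3 → x2 ∧ ¬x1) → x1 ∧ x2)   — eliminate →
= (¬(x1 ∧ x2) ∨ ¬x3 ∨ x2 ∧ ¬x1) ∧ (¬(x3 → x2 ∧ ¬x1) ∨ x1 ∧ x2)   — eliminate →
= (¬(x1 ∧ x2) ∨ ¬x3 ∨ x2 ∧ ¬x1) ∧ (¬(¬x3 ∨ x2 ∧ ¬x1) ∨ x1 ∧ x2)   — eliminate →
= (¬x1 ∨ ¬x2 ∨ ¬x3 ∨ x2 ∧ ¬x1) ∧ (¬(¬x3 ∨ x2 ∧ ¬x1) ∨ x1 ∧ x2)   — De Morgan
= (¬x1 ∨ ¬x2 ∨ ¬x3 ∨ x2 ∧ ¬x1) ∧ (¬¬x3 ∧ ¬(x2 ∧ ¬x1) ∨ x1 ∧ x2)   — De Morgan
= (¬x1 ∨ ¬x2 ∨ ¬x3 ∨ x2 ∧ ¬x1) ∧ (x3 ∧ ¬(x2 ∧ ¬x1) ∨ x1 ∧ x2)   — double negation
= (¬x1 ∨ ¬x2 ∨ ¬x3 ∨ x2 ∧ ¬x1) ∧ (x3 ∧ (¬x2 ∨ ¬¬x1) ∨ x1 ∧ x2)   — De Morgan
= (¬x1 ∨ ¬x2 ∨ ¬x3 ∨ x2 ∧ ¬x1) ∧ (x3 ∧ (¬x2 ∨ x1) ∨ x1 ∧ x2)   — double negation
= (¬x1 ∨ ¬x2 ∨ ¬x3 ∨ x2) ∧ (¬x1 ∨ ¬x2 ∨ ¬x3 ∨ ¬x1) ∧ (x3 ∨ x1) ∧ (x3 ∨ x2) ∧ (¬x2 ∨ x1 ∨ x1) ∧ (¬x2 ∨ x1 ∨ x2)   — distribute ∨ over ∧
= (¬x1 ∨ ¬x2 ∨ ¬x3) ∧ (x3 ∨ x1) ∧ (x3 ∨ x2) ∧ (¬x2 ∨ x1)   — simplify

(¬x1 ∨ ¬x2 ∨ ¬x3) ∧ (x3 ∨ x1) ∧ (x3 ∨ x2) ∧ (¬x2 ∨ x1)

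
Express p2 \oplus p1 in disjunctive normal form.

p2 \oplus p1
= (p2 \land \lnot p1) \lor (\lnot p2 \land p1)   [expand \oplus]

(p2 \land \lnot p1) \lor (\lnot p2 \land p1)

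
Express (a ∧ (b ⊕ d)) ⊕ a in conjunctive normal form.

(a ∧ (b ⊕ d)) ⊕ a
⇔ ((a ∧ (b ⊕ d)) ∨ a) ∧ ¬(a ∧ (b ⊕ d) ∧ a)   [expand ⊕]
⇔ ((a ∧ (b ∨ d) ∧ ¬(b ∧ d)) ∨ a) ∧ ¬(a ∧ (b ⊕ d) ∧ a)   [expand ⊕]
⇔ ((a ∧ (b ∨ d) ∧ ¬(b ∧ d)) ∨ a) ∧ ¬(a ∧ (b ∨ d) ∧ ¬(b ∧ d) ∧ a)   [expand ⊕]
⇔ ((a ∧ (b ∨ d) ∧ (¬b ∨ ¬d)) ∨ a) ∧ ¬(a ∧ (b ∨ d) ∧ ¬(b ∧ d) ∧ a)   [De Morgan]
⇔ ((a ∧ (b ∨ d) ∧ (¬b ∨ ¬d)) ∨ a) ∧ (¬a ∨ ¬(b ∨ d) ∨ ¬¬(b ∧ d) ∨ ¬a)   [De Morgan]
⇔ ((a ∧ (b ∨ d) ∧ (¬b ∨ ¬d)) ∨ a) ∧ (¬a ∨ (¬b ∧ ¬d) ∨ ¬¬(b ∧ d) ∨ ¬a)   [De Morgan]
⇔ ((a ∧ (b ∨ d) ∧ (¬b ∨ ¬d)) ∨ a) ∧ (¬a ∨ (¬b ∧ ¬d) ∨ (b ∧ d) ∨ ¬a)   [double negation]
⇔ (a ∨ a) ∧ (b ∨ d ∨ a) ∧ (¬b ∨ ¬d ∨ a) ∧ (¬a ∨ ¬b ∨ b ∨ ¬a) ∧ (¬a ∨ ¬b ∨ d ∨ ¬a) ∧ (¬a ∨ ¬d ∨ b ∨ ¬a) ∧ (¬a ∨ ¬d ∨ d ∨ ¬a)   [distribute ∨ over ∧]
⇔ a ∧ (¬a ∨ ¬b ∨ d) ∧ (¬a ∨ ¬d ∨ b)   [simplify]

a ∧ (¬a ∨ ¬b ∨ d) ∧ (¬a ∨ ¬d ∨ b)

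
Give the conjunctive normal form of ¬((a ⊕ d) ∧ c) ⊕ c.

¬((a ⊕ d) ∧ c) ⊕ c
= (¬((a ⊕ d) ∧ c) ∨ c) ∧ ¬(¬((a ⊕ d) ∧ c) ∧ c)   [expand ⊕]
= (¬((a ∨ d) ∧ ¬(a ∧ d) ∧ c) ∨ c) ∧ ¬(¬((a ⊕ d) ∧ c) ∧ c)   [expand ⊕]
= (¬((a ∨ d) ∧ ¬(a ∧ d) ∧ c) ∨ c) ∧ ¬(¬((a ∨ d) ∧ ¬(a ∧ d) ∧ c) ∧ c)   [expand ⊕]
= (¬(a ∨ d) ∨ ¬¬(a ∧ d) ∨ ¬c ∨ c) ∧ ¬(¬((a ∨ d) ∧ ¬(a ∧ d) ∧ c) ∧ c)   [De Morgan]
= ((¬a ∧ ¬d) ∨ ¬¬(a ∧ d) ∨ ¬c ∨ c) ∧ ¬(¬((a ∨ d) ∧ ¬(a ∧ d) ∧ c) ∧ c)   [De Morgan]
= ((¬a ∧ ¬d) ∨ (a ∧ d) ∨ ¬c ∨ c) ∧ ¬(¬((a ∨ d) ∧ ¬(a ∧ d) ∧ c) ∧ c)   [double negation]
= ((¬a ∧ ¬d) ∨ (a ∧ d) ∨ ¬c ∨ c) ∧ (¬¬((a ∨ d) ∧ ¬(a ∧ d) ∧ c) ∨ ¬c)   [De Morgan]
= ((¬a ∧ ¬d) ∨ (a ∧ d) ∨ ¬c ∨ c) ∧ (((a ∨ d) ∧ ¬(a ∧ d) ∧ c) ∨ ¬c)   [double negation]
= ((¬a ∧ ¬d) ∨ (a ∧ d) ∨ ¬c ∨ c) ∧ (((a ∨ d) ∧ (¬a ∨ ¬d) ∧ c) ∨ ¬c)   [De Morgan]
= (¬a ∨ a ∨ ¬c ∨ c) ∧ (¬a ∨ d ∨ ¬c ∨ c) ∧ (¬d ∨ a ∨ ¬c ∨ c) ∧ (¬d ∨ d ∨ ¬c ∨ c) ∧ (a ∨ d ∨ ¬c) ∧ (¬a ∨ ¬d ∨ ¬c) ∧ (c ∨ ¬c)   [distribute ∨ over ∧]
= (a ∨ d ∨ ¬c) ∧ (¬a ∨ ¬d ∨ ¬c)   [simplify]

(a ∨ d ∨ ¬c) ∧ (¬a ∨ ¬d ∨ ¬c)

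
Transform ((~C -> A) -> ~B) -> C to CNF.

((~C -> A) -> ~B) -> C
⇔ ~((~C -> A) -> ~B) | C   — eliminate ->
⇔ ~(~(~C -> A) | ~B) | C   — eliminate ->
⇔ ~(~(~~C | A) | ~B) | C   — eliminate ->
⇔ (~~(~~C | A) & ~~B) | C   — De Morgan
⇔ ((~~C | A) & ~~B) | C   — double negation
⇔ ((C | A) & ~~B) | C   — double negation
⇔ ((C | A) & B) | C   — double negation
⇔ (C | A | C) & (B | C)   — distribute | over &
⇔ (C | A) & (B | C)   — simplify

(C | A) & (B | C)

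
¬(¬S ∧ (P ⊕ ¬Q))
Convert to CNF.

(S ∨ ¬P ∨ ¬Q) ∧ (S ∨ Q ∨ P)

¬(¬S ∧ (P ⊕ ¬Q))
≡ ¬(¬S ∧ (P ∨ ¬Q) ∧ ¬(P ∧ ¬Q))
≡ ¬¬S ∨ ¬(P ∨ ¬Q) ∨ ¬¬(P ∧ ¬Q)
≡ S ∨ ¬(P ∨ ¬Q) ∨ ¬¬(P ∧ ¬Q)
≡ S ∨ (¬P ∧ ¬¬Q) ∨ ¬¬(P ∧ ¬Q)
≡ S ∨ (¬P ∧ Q) ∨ ¬¬(P ∧ ¬Q)
≡ S ∨ (¬P ∧ Q) ∨ (P ∧ ¬Q)
≡ (S ∨ ¬P ∨ P) ∧ (S ∨ ¬P ∨ ¬Q) ∧ (S ∨ Q ∨ P) ∧ (S ∨ Q ∨ ¬Q)
≡ (S ∨ ¬P ∨ ¬Q) ∧ (S ∨ Q ∨ P)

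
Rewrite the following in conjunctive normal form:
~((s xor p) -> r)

~((s xor p) -> r)
⇔ ~(~(s xor p) | r)   [eliminate ->]
⇔ ~(~((s | p) & ~(s & p)) | r)   [expand xor]
⇔ ~~((s | p) & ~(s & p)) & ~r   [De Morgan]
⇔ (s | p) & ~(s & p) & ~r   [double negation]
⇔ (s | p) & (~s | ~p) & ~r   [De Morgan]

(s | p) & (~s | ~p) & ~r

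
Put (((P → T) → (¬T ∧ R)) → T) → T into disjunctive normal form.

(((P → T) → (¬T ∧ R)) → T) → T
≡ ¬(((P → T) → (¬T ∧ R)) → T) ∨ T   [eliminate →]
≡ ¬(¬((P → T) → (¬T ∧ R)) ∨ T) ∨ T   [eliminate →]
≡ ¬(¬(¬(P → T) ∨ (¬T ∧ R)) ∨ T) ∨ T   [eliminate →]
≡ ¬(¬(¬(¬P ∨ T) ∨ (¬T ∧ R)) ∨ T) ∨ T   [eliminate →]
≡ (¬¬(¬(¬P ∨ T) ∨ (¬T ∧ R)) ∧ ¬T) ∨ T   [De Morgan]
≡ ((¬(¬P ∨ T) ∨ (¬T ∧ R)) ∧ ¬T) ∨ T   [double negation]
≡ (((¬¬P ∧ ¬T) ∨ (¬T ∧ R)) ∧ ¬T) ∨ T   [De Morgan]
≡ (((P ∧ ¬T) ∨ (¬T ∧ R)) ∧ ¬T) ∨ T   [double negation]
≡ (P ∧ ¬T ∧ ¬T) ∨ (¬T ∧ R ∧ ¬T) ∨ T   [distribute ∧ over ∨]
≡ (P ∧ ¬T) ∨ (¬T ∧ R) ∨ T   [simplify]

(P ∧ ¬T) ∨ (¬T ∧ R) ∨ T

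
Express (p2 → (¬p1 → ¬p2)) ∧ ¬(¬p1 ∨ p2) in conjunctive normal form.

(p2 → (¬p1 → ¬p2)) ∧ ¬(¬p1 ∨ p2)
⇔ (¬p2 ∨ (¬p1 → ¬p2)) ∧ ¬(¬p1 ∨ p2)   [eliminate →]
⇔ (¬p2 ∨ ¬¬p1 ∨ ¬p2) ∧ ¬(¬p1 ∨ p2)   [eliminate →]
⇔ (¬p2 ∨ p1 ∨ ¬p2) ∧ ¬(¬p1 ∨ p2)   [double negation]
⇔ (¬p2 ∨ p1 ∨ ¬p2) ∧ ¬¬p1 ∧ ¬p2   [De Morgan]
⇔ (¬p2 ∨ p1 ∨ ¬p2) ∧ p1 ∧ ¬p2   [double negation]
⇔ p1 ∧ ¬p2   [simplify]

p1 ∧ ¬p2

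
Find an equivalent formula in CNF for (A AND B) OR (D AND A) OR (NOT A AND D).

(A AND B) OR (D AND A) OR (NOT A AND D)
≡ (A OR D OR NOT A) AND (A OR D OR D) AND (A OR A OR NOT A) AND (A OR A OR D) AND (B OR D OR NOT A) AND (B OR D OR D) AND (B OR A OR NOT A) AND (B OR A OR D)   [distribute OR over AND]
≡ (A OR D) AND (B OR D)   [simplify]

(A OR D) AND (B OR D)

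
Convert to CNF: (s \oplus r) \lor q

(s \oplus r) \lor q
⇔ ((s \lor r) \land \lnot (s \land r)) \lor q   — expand \oplus
⇔ ((s \lor r) \land (\lnot s \lor \lnot r)) \lor q   — De Morgan
⇔ (s \lor r \lor q) \land (\lnot s \lor \lnot r \lor q)   — distribute \lor over \land

(s \lor r \lor q) \land (\lnot s \lor \lnot r \lor q)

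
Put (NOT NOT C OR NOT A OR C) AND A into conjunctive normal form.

(NOT NOT C OR NOT A OR C) AND A
≡ (C OR NOT A OR C) AND A   (double negation)
≡ (C OR NOT A) AND A   (simplify)

(C OR NOT A) AND A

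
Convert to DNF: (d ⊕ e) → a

(d ⊕ e) → a
≡ ¬(d ⊕ e) ∨ a   [eliminate →]
≡ ¬((d ∧ ¬e) ∨ (¬d ∧ e)) ∨ a   [expand ⊕]
≡ (¬(d ∧ ¬e) ∧ ¬(¬d ∧ e)) ∨ a   [De Morgan]
≡ ((¬d ∨ ¬¬e) ∧ ¬(¬d ∧ e)) ∨ a   [De Morgan]
≡ ((¬d ∨ e) ∧ ¬(¬d ∧ e)) ∨ a   [double negation]
≡ ((¬d ∨ e) ∧ (¬¬d ∨ ¬e)) ∨ a   [De Morgan]
≡ ((¬d ∨ e) ∧ (d ∨ ¬e)) ∨ a   [double negation]
≡ (¬d ∧ d) ∨ (¬d ∧ ¬e) ∨ (e ∧ d) ∨ (e ∧ ¬e) ∨ a   [distribute ∧ over ∨]
≡ (¬d ∧ ¬e) ∨ (e ∧ d) ∨ a   [simplify]

(¬d ∧ ¬e) ∨ (e ∧ d) ∨ a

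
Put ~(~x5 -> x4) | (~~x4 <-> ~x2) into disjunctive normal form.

(~x5 & ~x4) | (~x4 & x2) | (~x2 & x4)

~(~x5 -> x4) | (~~x4 <-> ~x2)
≡ ~(~~x5 | x4) | (~~x4 <-> ~x2)   [eliminate ->]
≡ ~(~~x5 | x4) | ((~~x4 -> ~x2) & (~x2 -> ~~x4))   [eliminate <->]
≡ ~(~~x5 | x4) | ((~~~x4 | ~x2) & (~x2 -> ~~x4))   [eliminate ->]
≡ ~(~~x5 | x4) | ((~~~x4 | ~x2) & (~~x2 | ~~x4))   [eliminate ->]
≡ (~~~x5 & ~x4) | ((~~~x4 | ~x2) & (~~x2 | ~~x4))   [De Morgan]
≡ (~x5 & ~x4) | ((~~~x4 | ~x2) & (~~x2 | ~~x4))   [double negation]
≡ (~x5 & ~x4) | ((~x4 | ~x2) & (~~x2 | ~~x4))   [double negation]
≡ (~x5 & ~x4) | ((~x4 | ~x2) & (x2 | ~~x4))   [double negation]
≡ (~x5 & ~x4) | ((~x4 | ~x2) & (x2 | x4))   [double negation]
≡ (~x5 & ~x4) | (~x4 & x2) | (~x4 & x4) | (~x2 & x2) | (~x2 & x4)   [distribute & over |]
≡ (~x5 & ~x4) | (~x4 & x2) | (~x2 & x4)   [simplify]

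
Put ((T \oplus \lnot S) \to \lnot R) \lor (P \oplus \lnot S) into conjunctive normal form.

((T \oplus \lnot S) \to \lnot R) \lor (P \oplus \lnot S)
⇔ \lnot (T \oplus \lnot S) \lor \lnot R \lor (P \oplus \lnot S)
⇔ \lnot ((T \lor \lnot S) \land \lnot (T \land \lnot S)) \lor \lnot R \lor (P \oplus \lnot S)
⇔ \lnot ((T \lor \lnot S) \land \lnot (T \land \lnot S)) \lor \lnot R \lor ((P \lor \lnot S) \land \lnot (P \land \lnot S))
⇔ \lnot (T \lor \lnot S) \lor \lnot \lnot (T \land \lnot S) \lor \lnot R \lor ((P \lor \lnot S) \land \lnot (P \land \lnot S))
⇔ (\lnot T \land \lnot \lnot S) \lor \lnot \lnot (T \land \lnot S) \lor \lnot R \lor ((P \lor \lnot S) \land \lnot (P \land \lnot S))
⇔ (\lnot T \land S) \lor \lnot \lnot (T \land \lnot S) \lor \lnot R \lor ((P \lor \lnot S) \land \lnot (P \land \lnot S))
⇔ (\lnot T \land S) \lor (T \land \lnot S) \lor \lnot R \lor ((P \lor \lnot S) \land \lnot (P \land \lnot S))
⇔ (\lnot T \land S) \lor (T \land \lnot S) \lor \lnot R \lor ((P \lor \lnot S) \land (\lnot P \lor \lnot \lnot S))
⇔ (\lnot T \land S) \lor (T \land \lnot S) \lor \lnot R \lor ((P \lor \lnot S) \land (\lnot P \lor S))
⇔ (\lnot T \lor T \lor \lnot R \lor P \lor \lnot S) \land (\lnot T \lor T \lor \lnot R \lor \lnot P \lor S) \land (\lnot T \lor \lnot S \lor \lnot R \lor P \lor \lnot S) \land (\lnot T \lor \lnot S \lor \lnot R \lor \lnot P \lor S) \land (S \lor T \lor \lnot R \lor P \lor \lnot S) \land (S \lor T \lor \lnot R \lor \lnot P \lor S) \land (S \lor \lnot S \lor \lnot R \lor P \lor \lnot S) \land (S \lor \lnot S \lor \lnot R \lor \lnot P \lor S)
⇔ (\lnot T \lor \lnot S \lor \lnot R \lor P) \land (S \lor T \lor \lnot R \lor \lnot P)

(\lnot T \lor \lnot S \lor \lnot R \lor P) \land (S \lor T \lor \lnot R \lor \lnot P)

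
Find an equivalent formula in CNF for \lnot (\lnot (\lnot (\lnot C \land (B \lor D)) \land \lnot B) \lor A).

\lnot (\lnot (\lnot (\lnot C \land (B \lor D)) \land \lnot B) \lor A)
≡ \lnot \lnot (\lnot (\lnot C \land (B \lor D)) \land \lnot B) \land \lnot A
≡ \lnot (\lnot C \land (B \lor D)) \land \lnot B \land \lnot A
≡ (\lnot \lnot C \lor \lnot (B \lor D)) \land \lnot B \land \lnot A
≡ (C \lor \lnot (B \lor D)) \land \lnot B \land \lnot A
≡ (C \lor (\lnot B \land \lnot D)) \land \lnot B \land \lnot A
≡ (C \lor \lnot B) \land (C \lor \lnot D) \land \lnot B \land \lnot A
≡ (C \lor \lnot D) \land \lnot B \land \lnot A

(C \lor \lnot D) \land \lnot B \land \lnot A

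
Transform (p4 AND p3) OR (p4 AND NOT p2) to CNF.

(p4 AND p3) OR (p4 AND NOT p2)
≡ (p4 OR p4) AND (p4 OR NOT p2) AND (p3 OR p4) AND (p3 OR NOT p2)   — distribute OR over AND
≡ p4 AND (p3 OR NOT p2)   — simplify

p4 AND (p3 OR NOT p2)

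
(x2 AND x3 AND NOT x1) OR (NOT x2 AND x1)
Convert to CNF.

(x2 OR x1) AND (x3 OR NOT x2) AND (x3 OR x1) AND (NOT x1 OR NOT x2)

(x2 AND x3 AND NOT x1) OR (NOT x2 AND x1)
≡ (x2 OR NOT x2) AND (x2 OR x1) AND (x3 OR NOT x2) AND (x3 OR x1) AND (NOT x1 OR NOT x2) AND (NOT x1 OR x1)   — distribute OR over AND
≡ (x2 OR x1) AND (x3 OR NOT x2) AND (x3 OR x1) AND (NOT x1 OR NOT x2)   — simplify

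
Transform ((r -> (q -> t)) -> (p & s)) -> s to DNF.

(~r & ~p) | (~r & ~s) | (~q & ~p) | (~q & ~s) | (t & ~p) | (t & ~s) | s

((r -> (q -> t)) -> (p & s)) -> s
≡ ~((r -> (q -> t)) -> (p & s)) | s   [eliminate ->]
≡ ~(~(r -> (q -> t)) | (p & s)) | s   [eliminate ->]
≡ ~(~(~r | (q -> t)) | (p & s)) | s   [eliminate ->]
≡ ~(~(~r | ~q | t) | (p & s)) | s   [eliminate ->]
≡ (~~(~r | ~q | t) & ~(p & s)) | s   [De Morgan]
≡ ((~r | ~q | t) & ~(p & s)) | s   [double negation]
≡ ((~r | ~q | t) & (~p | ~s)) | s   [De Morgan]
≡ (~r & ~p) | (~r & ~s) | (~q & ~p) | (~q & ~s) | (t & ~p) | (t & ~s) | s   [distribute & over |]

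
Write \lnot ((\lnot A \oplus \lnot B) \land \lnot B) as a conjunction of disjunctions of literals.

B \lor \lnot A

\lnot ((\lnot A \oplus \lnot B) \land \lnot B)
≡ \lnot ((\lnot A \lor \lnot B) \land \lnot (\lnot A \land \lnot B) \land \lnot B)   [expand \oplus]
≡ \lnot (\lnot A \lor \lnot B) \lor \lnot \lnot (\lnot A \land \lnot B) \lor \lnot \lnot B   [De Morgan]
≡ (\lnot \lnot A \land \lnot \lnot B) \lor \lnot \lnot (\lnot A \land \lnot B) \lor \lnot \lnot B   [De Morgan]
≡ (A \land \lnot \lnot B) \lor \lnot \lnot (\lnot A \land \lnot B) \lor \lnot \lnot B   [double negation]
≡ (A \land B) \lor \lnot \lnot (\lnot A \land \lnot B) \lor \lnot \lnot B   [double negation]
≡ (A \land B) \lor (\lnot A \land \lnot B) \lor \lnot \lnot B   [double negation]
≡ (A \land B) \lor (\lnot A \land \lnot B) \lor B   [double negation]
≡ (A \lor \lnot A \lor B) \land (A \lor \lnot B \lor B) \land (B \lor \lnot A \lor B) \land (B \lor \lnot B \lor B)   [distribute \lor over \land]
≡ B \lor \lnot A   [simplify]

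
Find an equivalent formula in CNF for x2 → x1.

¬x2 ∨ x1

x2 → x1
⇔ ¬x2 ∨ x1   [eliminate →]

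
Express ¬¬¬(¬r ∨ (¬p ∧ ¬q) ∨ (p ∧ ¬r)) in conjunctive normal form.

r ∧ (p ∨ q)

¬¬¬(¬r ∨ (¬p ∧ ¬q) ∨ (p ∧ ¬r))
≡ ¬(¬r ∨ (¬p ∧ ¬q) ∨ (p ∧ ¬r))
≡ ¬¬r ∧ ¬(¬p ∧ ¬q) ∧ ¬(p ∧ ¬r)
≡ r ∧ ¬(¬p ∧ ¬q) ∧ ¬(p ∧ ¬r)
≡ r ∧ (¬¬p ∨ ¬¬q) ∧ ¬(p ∧ ¬r)
≡ r ∧ (p ∨ ¬¬q) ∧ ¬(p ∧ ¬r)
≡ r ∧ (p ∨ q) ∧ ¬(p ∧ ¬r)
≡ r ∧ (p ∨ q) ∧ (¬p ∨ ¬¬r)
≡ r ∧ (p ∨ q) ∧ (¬p ∨ r)
≡ r ∧ (p ∨ q)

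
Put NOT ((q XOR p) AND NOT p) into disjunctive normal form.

NOT ((q XOR p) AND NOT p)
⇔ NOT (((q AND NOT p) OR (NOT q AND p)) AND NOT p)   (expand XOR)
⇔ NOT ((q AND NOT p) OR (NOT q AND p)) OR NOT NOT p   (De Morgan)
⇔ (NOT (q AND NOT p) AND NOT (NOT q AND p)) OR NOT NOT p   (De Morgan)
⇔ ((NOT q OR NOT NOT p) AND NOT (NOT q AND p)) OR NOT NOT p   (De Morgan)
⇔ ((NOT q OR p) AND NOT (NOT q AND p)) OR NOT NOT p   (double negation)
⇔ ((NOT q OR p) AND (NOT NOT q OR NOT p)) OR NOT NOT p   (De Morgan)
⇔ ((NOT q OR p) AND (q OR NOT p)) OR NOT NOT p   (double negation)
⇔ ((NOT q OR p) AND (q OR NOT p)) OR p   (double negation)
⇔ (NOT q AND q) OR (NOT q AND NOT p) OR (p AND q) OR (p AND NOT p) OR p   (distribute AND over OR)
⇔ (NOT q AND NOT p) OR p   (simplify)

(NOT q AND NOT p) OR p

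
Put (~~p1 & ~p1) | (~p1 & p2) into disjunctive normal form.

(~~p1 & ~p1) | (~p1 & p2)
= (p1 & ~p1) | (~p1 & p2)   [double negation]
= ~p1 & p2   [simplify]

~p1 & p2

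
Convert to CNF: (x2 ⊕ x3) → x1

(x2 ⊕ x3) → x1
≡ ¬(x2 ⊕ x3) ∨ x1   (eliminate →)
≡ ¬((x2 ∨ x3) ∧ ¬(x2 ∧ x3)) ∨ x1   (expand ⊕)
≡ ¬(x2 ∨ x3) ∨ ¬¬(x2 ∧ x3) ∨ x1   (De Morgan)
≡ (¬x2 ∧ ¬x3) ∨ ¬¬(x2 ∧ x3) ∨ x1   (De Morgan)
≡ (¬x2 ∧ ¬x3) ∨ (x2 ∧ x3) ∨ x1   (double negation)
≡ (¬x2 ∨ x2 ∨ x1) ∧ (¬x2 ∨ x3 ∨ x1) ∧ (¬x3 ∨ x2 ∨ x1) ∧ (¬x3 ∨ x3 ∨ x1)   (distribute ∨ over ∧)
≡ (¬x2 ∨ x3 ∨ x1) ∧ (¬x3 ∨ x2 ∨ x1)   (simplify)

(¬x2 ∨ x3 ∨ x1) ∧ (¬x3 ∨ x2 ∨ x1)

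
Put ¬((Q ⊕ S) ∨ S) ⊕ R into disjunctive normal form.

(¬Q ∧ ¬S ∧ ¬R) ∨ (Q ∧ ¬S ∧ R) ∨ (S ∧ R)

¬((Q ⊕ S) ∨ S) ⊕ R
≡ (¬((Q ⊕ S) ∨ S) ∧ ¬R) ∨ (¬¬((Q ⊕ S) ∨ S) ∧ R)   (expand ⊕)
≡ (¬((Q ∧ ¬S) ∨ (¬Q ∧ S) ∨ S) ∧ ¬R) ∨ (¬¬((Q ⊕ S) ∨ S) ∧ R)   (expand ⊕)
≡ (¬((Q ∧ ¬S) ∨ (¬Q ∧ S) ∨ S) ∧ ¬R) ∨ (¬¬((Q ∧ ¬S) ∨ (¬Q ∧ S) ∨ S) ∧ R)   (expand ⊕)
≡ (¬(Q ∧ ¬S) ∧ ¬(¬Q ∧ S) ∧ ¬S ∧ ¬R) ∨ (¬¬((Q ∧ ¬S) ∨ (¬Q ∧ S) ∨ S) ∧ R)   (De Morgan)
≡ ((¬Q ∨ ¬¬S) ∧ ¬(¬Q ∧ S) ∧ ¬S ∧ ¬R) ∨ (¬¬((Q ∧ ¬S) ∨ (¬Q ∧ S) ∨ S) ∧ R)   (De Morgan)
≡ ((¬Q ∨ S) ∧ ¬(¬Q ∧ S) ∧ ¬S ∧ ¬R) ∨ (¬¬((Q ∧ ¬S) ∨ (¬Q ∧ S) ∨ S) ∧ R)   (double negation)
≡ ((¬Q ∨ S) ∧ (¬¬Q ∨ ¬S) ∧ ¬S ∧ ¬R) ∨ (¬¬((Q ∧ ¬S) ∨ (¬Q ∧ S) ∨ S) ∧ R)   (De Morgan)
≡ ((¬Q ∨ S) ∧ (Q ∨ ¬S) ∧ ¬S ∧ ¬R) ∨ (¬¬((Q ∧ ¬S) ∨ (¬Q ∧ S) ∨ S) ∧ R)   (double negation)
≡ ((¬Q ∨ S) ∧ (Q ∨ ¬S) ∧ ¬S ∧ ¬R) ∨ (((Q ∧ ¬S) ∨ (¬Q ∧ S) ∨ S) ∧ R)   (double negation)
≡ (¬Q ∧ Q ∧ ¬S ∧ ¬R) ∨ (¬Q ∧ ¬S ∧ ¬S ∧ ¬R) ∨ (S ∧ Q ∧ ¬S ∧ ¬R) ∨ (S ∧ ¬S ∧ ¬S ∧ ¬R) ∨ (Q ∧ ¬S ∧ R) ∨ (¬Q ∧ S ∧ R) ∨ (S ∧ R)   (distribute ∧ over ∨)
≡ (¬Q ∧ ¬S ∧ ¬R) ∨ (Q ∧ ¬S ∧ R) ∨ (S ∧ R)   (simplify)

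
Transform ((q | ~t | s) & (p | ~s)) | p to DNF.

(q & ~s) | (~t & ~s) | p

((q | ~t | s) & (p | ~s)) | p
⇔ (q & p) | (q & ~s) | (~t & p) | (~t & ~s) | (s & p) | (s & ~s) | p   — distribute & over |
⇔ (q & ~s) | (~t & ~s) | p   — simplify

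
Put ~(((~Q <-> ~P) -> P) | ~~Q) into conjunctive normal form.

~P & ~Q

~(((~Q <-> ~P) -> P) | ~~Q)
= ~(~(~Q <-> ~P) | P | ~~Q)   [eliminate ->]
= ~(~((~Q -> ~P) & (~P -> ~Q)) | P | ~~Q)   [eliminate <->]
= ~(~((~~Q | ~P) & (~P -> ~Q)) | P | ~~Q)   [eliminate ->]
= ~(~((~~Q | ~P) & (~~P | ~Q)) | P | ~~Q)   [eliminate ->]
= ~~((~~Q | ~P) & (~~P | ~Q)) & ~P & ~~~Q   [De Morgan]
= (~~Q | ~P) & (~~P | ~Q) & ~P & ~~~Q   [double negation]
= (Q | ~P) & (~~P | ~Q) & ~P & ~~~Q   [double negation]
= (Q | ~P) & (P | ~Q) & ~P & ~~~Q   [double negation]
= (Q | ~P) & (P | ~Q) & ~P & ~Q   [double negation]
= ~P & ~Q   [simplify]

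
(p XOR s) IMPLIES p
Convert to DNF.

(NOT p AND NOT s) OR p

(p XOR s) IMPLIES p
≡ NOT (p XOR s) OR p
≡ NOT ((p AND NOT s) OR (NOT p AND s)) OR p
≡ (NOT (p AND NOT s) AND NOT (NOT p AND s)) OR p
≡ ((NOT p OR NOT NOT s) AND NOT (NOT p AND s)) OR p
≡ ((NOT p OR s) AND NOT (NOT p AND s)) OR p
≡ ((NOT p OR s) AND (NOT NOT p OR NOT s)) OR p
≡ ((NOT p OR s) AND (p OR NOT s)) OR p
≡ (NOT p AND p) OR (NOT p AND NOT s) OR (s AND p) OR (s AND NOT s) OR p
≡ (NOT p AND NOT s) OR p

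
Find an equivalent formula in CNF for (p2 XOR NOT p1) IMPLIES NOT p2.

NOT p2 OR NOT p1

(p2 XOR NOT p1) IMPLIES NOT p2
≡ NOT (p2 XOR NOT p1) OR NOT p2   — eliminate IMPLIES
≡ NOT ((p2 OR NOT p1) AND NOT (p2 AND NOT p1)) OR NOT p2   — expand XOR
≡ NOT (p2 OR NOT p1) OR NOT NOT (p2 AND NOT p1) OR NOT p2   — De Morgan
≡ (NOT p2 AND NOT NOT p1) OR NOT NOT (p2 AND NOT p1) OR NOT p2   — De Morgan
≡ (NOT p2 AND p1) OR NOT NOT (p2 AND NOT p1) OR NOT p2   — double negation
≡ (NOT p2 AND p1) OR (p2 AND NOT p1) OR NOT p2   — double negation
≡ (NOT p2 OR p2 OR NOT p2) AND (NOT p2 OR NOT p1 OR NOT p2) AND (p1 OR p2 OR NOT p2) AND (p1 OR NOT p1 OR NOT p2)   — distribute OR over AND
≡ NOT p2 OR NOT p1   — simplify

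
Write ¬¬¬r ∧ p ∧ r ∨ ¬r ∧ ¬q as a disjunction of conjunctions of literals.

¬r ∧ ¬q

¬¬¬r ∧ p ∧ r ∨ ¬r ∧ ¬q
⇔ ¬r ∧ p ∧ r ∨ ¬r ∧ ¬q   — double negation
⇔ ¬r ∧ ¬q   — simplify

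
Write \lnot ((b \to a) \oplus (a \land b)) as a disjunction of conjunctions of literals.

(b \land \lnot a) \lor (a \land b)

\lnot ((b \to a) \oplus (a \land b))
≡ \lnot (((b \to a) \land \lnot (a \land b)) \lor (\lnot (b \to a) \land a \land b))   (expand \oplus)
≡ \lnot (((\lnot b \lor a) \land \lnot (a \land b)) \lor (\lnot (b \to a) \land a \land b))   (eliminate \to)
≡ \lnot (((\lnot b \lor a) \land \lnot (a \land b)) \lor (\lnot (\lnot b \lor a) \land a \land b))   (eliminate \to)
≡ \lnot ((\lnot b \lor a) \land \lnot (a \land b)) \land \lnot (\lnot (\lnot b \lor a) \land a \land b)   (De Morgan)
≡ (\lnot (\lnot b \lor a) \lor \lnot \lnot (a \land b)) \land \lnot (\lnot (\lnot b \lor a) \land a \land b)   (De Morgan)
≡ ((\lnot \lnot b \land \lnot a) \lor \lnot \lnot (a \land b)) \land \lnot (\lnot (\lnot b \lor a) \land a \land b)   (De Morgan)
≡ ((b \land \lnot a) \lor \lnot \lnot (a \land b)) \land \lnot (\lnot (\lnot b \lor a) \land a \land b)   (double negation)
≡ ((b \land \lnot a) \lor (a \land b)) \land \lnot (\lnot (\lnot b \lor a) \land a \land b)   (double negation)
≡ ((b \land \lnot a) \lor (a \land b)) \land (\lnot \lnot (\lnot b \lor a) \lor \lnot a \lor \lnot b)   (De Morgan)
≡ ((b \land \lnot a) \lor (a \land b)) \land (\lnot b \lor a \lor \lnot a \lor \lnot b)   (double negation)
≡ (b \land \lnot a \land \lnot b) \lor (b \land \lnot a \land a) \lor (b \land \lnot a \land \lnot a) \lor (b \land \lnot a \land \lnot b) \lor (a \land b \land \lnot b) \lor (a \land b \land a) \lor (a \land b \land \lnot a) \lor (a \land b \land \lnot b)   (distribute \land over \lor)
≡ (b \land \lnot a) \lor (a \land b)   (simplify)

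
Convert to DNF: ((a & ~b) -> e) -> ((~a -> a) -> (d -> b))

((a & ~b) -> e) -> ((~a -> a) -> (d -> b))
≡ ~((a & ~b) -> e) | ((~a -> a) -> (d -> b))
≡ ~(~(a & ~b) | e) | ((~a -> a) -> (d -> b))
≡ ~(~(a & ~b) | e) | ~(~a -> a) | (d -> b)
≡ ~(~(a & ~b) | e) | ~(~~a | a) | (d -> b)
≡ ~(~(a & ~b) | e) | ~(~~a | a) | ~d | b
≡ (~~(a & ~b) & ~e) | ~(~~a | a) | ~d | b
≡ (a & ~b & ~e) | ~(~~a | a) | ~d | b
≡ (a & ~b & ~e) | (~~~a & ~a) | ~d | b
≡ (a & ~b & ~e) | (~a & ~a) | ~d | b
≡ (a & ~b & ~e) | ~a | ~d | b

(a & ~b & ~e) | ~a | ~d | b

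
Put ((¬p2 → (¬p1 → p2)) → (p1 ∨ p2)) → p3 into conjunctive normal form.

((¬p2 → (¬p1 → p2)) → (p1 ∨ p2)) → p3
= ¬((¬p2 → (¬p1 → p2)) → (p1 ∨ p2)) ∨ p3
= ¬(¬(¬p2 → (¬p1 → p2)) ∨ p1 ∨ p2) ∨ p3
= ¬(¬(¬¬p2 ∨ (¬p1 → p2)) ∨ p1 ∨ p2) ∨ p3
= ¬(¬(¬¬p2 ∨ ¬¬p1 ∨ p2) ∨ p1 ∨ p2) ∨ p3
= (¬¬(¬¬p2 ∨ ¬¬p1 ∨ p2) ∧ ¬p1 ∧ ¬p2) ∨ p3
= ((¬¬p2 ∨ ¬¬p1 ∨ p2) ∧ ¬p1 ∧ ¬p2) ∨ p3
= ((p2 ∨ ¬¬p1 ∨ p2) ∧ ¬p1 ∧ ¬p2) ∨ p3
= ((p2 ∨ p1 ∨ p2) ∧ ¬p1 ∧ ¬p2) ∨ p3
= (p2 ∨ p1 ∨ p2 ∨ p3) ∧ (¬p1 ∨ p3) ∧ (¬p2 ∨ p3)
= (p2 ∨ p1 ∨ p3) ∧ (¬p1 ∨ p3) ∧ (¬p2 ∨ p3)

(p2 ∨ p1 ∨ p3) ∧ (¬p1 ∨ p3) ∧ (¬p2 ∨ p3)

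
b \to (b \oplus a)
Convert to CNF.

b \to (b \oplus a)
⇔ \lnot b \lor (b \oplus a)   (eliminate \to)
⇔ \lnot b \lor ((b \lor a) \land \lnot (b \land a))   (expand \oplus)
⇔ \lnot b \lor ((b \lor a) \land (\lnot b \lor \lnot a))   (De Morgan)
⇔ (\lnot b \lor b \lor a) \land (\lnot b \lor \lnot b \lor \lnot a)   (distribute \lor over \land)
⇔ \lnot b \lor \lnot a   (simplify)

\lnot b \lor \lnot a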